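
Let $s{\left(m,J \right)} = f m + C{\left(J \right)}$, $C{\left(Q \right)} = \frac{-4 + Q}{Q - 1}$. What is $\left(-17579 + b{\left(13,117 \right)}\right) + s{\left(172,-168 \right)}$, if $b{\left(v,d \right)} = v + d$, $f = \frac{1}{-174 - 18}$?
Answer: $- \frac{141545299}{8112} \approx -17449.0$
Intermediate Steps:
$C{\left(Q \right)} = \frac{-4 + Q}{-1 + Q}$
$f = - \frac{1}{192}$ ($f = \frac{1}{-192} = - \frac{1}{192} \approx -0.0052083$)
$b{\left(v,d \right)} = d + v$
$s{\left(m,J \right)} = - \frac{m}{192} + \frac{-4 + J}{-1 + J}$
$\left(-17579 + b{\left(13,117 \right)}\right) + s{\left(172,-168 \right)} = \left(-17579 + \left(117 + 13\right)\right) + \frac{-4 - 168 - \frac{43 \left(-1 - 168\right)}{48}}{-1 - 168} = \left(-17579 + 130\right) + \frac{-4 - 168 - \frac{43}{48} \left(-169\right)}{-169} = -17449 - \frac{-4 - 168 + \frac{7267}{48}}{169} = -17449 - - \frac{989}{8112} = -17449 + \frac{989}{8112} = - \frac{141545299}{8112}$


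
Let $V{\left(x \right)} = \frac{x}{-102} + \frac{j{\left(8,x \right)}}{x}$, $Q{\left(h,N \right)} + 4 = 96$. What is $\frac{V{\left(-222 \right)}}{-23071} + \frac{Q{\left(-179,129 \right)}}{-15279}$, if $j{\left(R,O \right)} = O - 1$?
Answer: $- \frac{910428907}{147815758574} \approx -0.0061592$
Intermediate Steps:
$Q{\left(h,N \right)} = 92$ ($Q{\left(h,N \right)} = -4 + 96 = 92$)
$j{\left(R,O \right)} = -1 + O$
$V{\left(x \right)} = - \frac{x}{102} + \frac{-1 + x}{x}$ ($V{\left(x \right)} = \frac{x}{-102} + \frac{-1 + x}{x} = x \left(- \frac{1}{102}\right) + \frac{-1 + x}{x} = - \frac{x}{102} + \frac{-1 + x}{x}$)
$\frac{V{\left(-222 \right)}}{-23071} + \frac{Q{\left(-179,129 \right)}}{-15279} = \frac{1 - \frac{1}{-222} - - \frac{37}{17}}{-23071} + \frac{92}{-15279} = \left(1 - - \frac{1}{222} + \frac{37}{17}\right) \left(- \frac{1}{23071}\right) + 92 \left(- \frac{1}{15279}\right) = \left(1 + \frac{1}{222} + \frac{37}{17}\right) \left(- \frac{1}{23071}\right) - \frac{92}{15279} = \frac{12005}{3774} \left(- \frac{1}{23071}\right) - \frac{92}{15279} = - \frac{12005}{87069954} - \frac{92}{15279} = - \frac{910428907}{147815758574}$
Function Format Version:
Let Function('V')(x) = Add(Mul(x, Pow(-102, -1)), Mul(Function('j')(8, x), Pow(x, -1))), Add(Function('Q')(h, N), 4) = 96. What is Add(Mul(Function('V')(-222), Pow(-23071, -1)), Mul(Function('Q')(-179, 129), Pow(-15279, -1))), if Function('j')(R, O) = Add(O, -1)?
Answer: Rational(-910428907, 147815758574) ≈ -0.0061592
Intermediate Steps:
Function('Q')(h, N) = 92 (Function('Q')(h, N) = Add(-4, 96) = 92)
Function('j')(R, O) = Add(-1, O)
Function('V')(x) = Add(Mul(Rational(-1, 102), x), Mul(Pow(x, -1), Add(-1, x))) (Function('V')(x) = Add(Mul(x, Pow(-102, -1)), Mul(Add(-1, x), Pow(x, -1))) = Add(Mul(x, Rational(-1, 102)), Mul(Pow(x, -1), Add(-1, x))) = Add(Mul(Rational(-1, 102), x), Mul(Pow(x, -1), Add(-1, x))))
Add(Mul(Function('V')(-222), Pow(-23071, -1)), Mul(Function('Q')(-179, 129), Pow(-15279, -1))) = Add(Mul(Add(1, Mul(-1, Pow(-222, -1)), Mul(Rational(-1, 102), -222)), Pow(-23071, -1)), Mul(92, Pow(-15279, -1))) = Add(Mul(Add(1, Mul(-1, Rational(-1, 222)), Rational(37, 17)), Rational(-1, 23071)), Mul(92, Rational(-1, 15279))) = Add(Mul(Add(1, Rational(1, 222), Rational(37, 17)), Rational(-1, 23071)), Rational(-92, 15279)) = Add(Mul(Rational(12005, 3774), Rational(-1, 23071)), Rational(-92, 15279)) = Add(Rational(-12005, 87069954), Rational(-92, 15279)) = Rational(-910428907, 147815758574)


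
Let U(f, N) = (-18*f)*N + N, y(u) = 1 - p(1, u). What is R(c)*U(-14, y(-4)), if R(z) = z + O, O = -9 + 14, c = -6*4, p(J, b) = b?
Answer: -24035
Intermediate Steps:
y(u) = 1 - u
c = -24
O = 5
U(f, N) = N - 18*N*f (U(f, N) = -18*N*f + N = N - 18*N*f)
R(z) = 5 + z (R(z) = z + 5 = 5 + z)
R(c)*U(-14, y(-4)) = (5 - 24)*((1 - 1*(-4))*(1 - 18*(-14))) = -19*(1 + 4)*(1 + 252) = -95*253 = -19*1265 = -24035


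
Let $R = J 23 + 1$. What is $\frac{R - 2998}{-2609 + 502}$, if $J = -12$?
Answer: $\frac{3273}{2107} \approx 1.5534$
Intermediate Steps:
$R = -275$ ($R = \left(-12\right) 23 + 1 = -276 + 1 = -275$)
$\frac{R - 2998}{-2609 + 502} = \frac{-275 - 2998}{-2609 + 502} = - \frac{3273}{-2107} = \left(-3273\right) \left(- \frac{1}{2107}\right) = \frac{3273}{2107}$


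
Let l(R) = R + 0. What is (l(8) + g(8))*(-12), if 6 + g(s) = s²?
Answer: -792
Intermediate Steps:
l(R) = R
g(s) = -6 + s²
(l(8) + g(8))*(-12) = (8 + (-6 + 8²))*(-12) = (8 + (-6 + 64))*(-12) = (8 + 58)*(-12) = 66*(-12) = -792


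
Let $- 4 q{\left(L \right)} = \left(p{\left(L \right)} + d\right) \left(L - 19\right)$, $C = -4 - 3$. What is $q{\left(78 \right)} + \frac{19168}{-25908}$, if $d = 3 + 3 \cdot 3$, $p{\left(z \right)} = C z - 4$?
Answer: $\frac{102786883}{12954} \approx 7934.8$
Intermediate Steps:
$C = -7$ ($C = -4 - 3 = -7$)
$p{\left(z \right)} = -4 - 7 z$ ($p{\left(z \right)} = - 7 z - 4 = -4 - 7 z$)
$d = 12$ ($d = 3 + 9 = 12$)
$q{\left(L \right)} = - \frac{\left(-19 + L\right) \left(8 - 7 L\right)}{4}$ ($q{\left(L \right)} = - \frac{\left(\left(-4 - 7 L\right) + 12\right) \left(L - 19\right)}{4} = - \frac{\left(8 - 7 L\right) \left(-19 + L\right)}{4} = - \frac{\left(-19 + L\right) \left(8 - 7 L\right)}{4}$)
$q{\left(78 \right)} + \frac{19168}{-25908} = \left(38 - \frac{5499}{2} + \frac{7 \cdot 78^{2}}{4}\right) + \frac{19168}{-25908} = \left(38 - \frac{5499}{2} + \frac{7}{4} \cdot 6084\right) + 19168 \left(- \frac{1}{25908}\right) = \left(38 - \frac{5499}{2} + 10647\right) - \frac{4792}{6477} = \frac{15871}{2} - \frac{4792}{6477} = \frac{102786883}{12954}$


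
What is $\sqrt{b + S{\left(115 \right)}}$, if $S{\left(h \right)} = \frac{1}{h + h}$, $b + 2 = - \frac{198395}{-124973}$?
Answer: $\frac{i \sqrt{337215159539030}}{28743790} \approx 0.63887 i$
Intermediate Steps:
$b = - \frac{51551}{124973}$ ($b = -2 - \frac{198395}{-124973} = -2 - - \frac{198395}{124973} = -2 + \frac{198395}{124973} = - \frac{51551}{124973} \approx -0.4125$)
$S{\left(h \right)} = \frac{1}{2 h}$
$\sqrt{b + S{\left(115 \right)}} = \sqrt{- \frac{51551}{124973} + \frac{1}{2 \cdot 115}} = \sqrt{- \frac{51551}{124973} + \frac{1}{2} \cdot \frac{1}{115}} = \sqrt{- \frac{51551}{124973} + \frac{1}{230}} = \sqrt{- \frac{11731757}{28743790}} = \frac{i \sqrt{337215159539030}}{28743790}$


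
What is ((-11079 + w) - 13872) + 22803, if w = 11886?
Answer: 9738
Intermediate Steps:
((-11079 + w) - 13872) + 22803 = ((-11079 + 11886) - 13872) + 22803 = (807 - 13872) + 22803 = -13065 + 22803 = 9738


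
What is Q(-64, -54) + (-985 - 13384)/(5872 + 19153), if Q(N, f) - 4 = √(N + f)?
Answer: 85731/25025 + I*√118 ≈ 3.4258 + 10.863*I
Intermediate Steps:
Q(N, f) = 4 + √(N + f)
Q(-64, -54) + (-985 - 13384)/(5872 + 19153) = (4 + √(-64 - 54)) + (-985 - 13384)/(5872 + 19153) = (4 + √(-118)) - 14369/25025 = (4 + I*√118) - 14369*1/25025 = (4 + I*√118) - 14369/25025 = 85731/25025 + I*√118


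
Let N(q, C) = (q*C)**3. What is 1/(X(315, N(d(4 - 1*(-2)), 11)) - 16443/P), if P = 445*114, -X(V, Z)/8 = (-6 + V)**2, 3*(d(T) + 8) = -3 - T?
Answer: -16910/12916675161 ≈ -1.3092e-6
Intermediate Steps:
d(T) = -9 - T/3 (d(T) = -8 + (-3 - T)/3 = -8 + (-1 - T/3) = -9 - T/3)
N(q, C) = C**3*q**3 (N(q, C) = (C*q)**3 = C**3*q**3)
X(V, Z) = -8*(-6 + V)**2
P = 50730
1/(X(315, N(d(4 - 1*(-2)), 11)) - 16443/P) = 1/(-8*(-6 + 315)**2 - 16443/50730) = 1/(-8*309**2 - 16443*1/50730) = 1/(-8*95481 - 5481/16910) = 1/(-763848 - 5481/16910) = 1/(-12916675161/16910) = -16910/12916675161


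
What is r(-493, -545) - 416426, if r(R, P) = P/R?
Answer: -205297473/493 ≈ -4.1643e+5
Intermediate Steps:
r(-493, -545) - 416426 = -545/(-493) - 416426 = -545*(-1/493) - 416426 = 545/493 - 416426 = -205297473/493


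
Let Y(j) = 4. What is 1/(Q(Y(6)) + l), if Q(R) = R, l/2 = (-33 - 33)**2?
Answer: 1/8716 ≈ 0.00011473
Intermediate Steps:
l = 8712 (l = 2*(-33 - 33)**2 = 2*(-66)**2 = 2*4356 = 8712)
1/(Q(Y(6)) + l) = 1/(4 + 8712) = 1/8716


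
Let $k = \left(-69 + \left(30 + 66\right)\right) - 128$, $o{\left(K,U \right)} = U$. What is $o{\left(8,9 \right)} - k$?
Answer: $110$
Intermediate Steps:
$k = -101$ ($k = \left(-69 + 96\right) - 128 = 27 - 128 = -101$)
$o{\left(8,9 \right)} - k = 9 - -101 = 9 + 101 = 110$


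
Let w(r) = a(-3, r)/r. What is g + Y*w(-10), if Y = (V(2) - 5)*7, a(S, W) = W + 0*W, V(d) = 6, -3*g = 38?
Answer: -17/3 ≈ -5.6667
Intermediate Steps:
g = -38/3 (g = -1/3*38 = -38/3 ≈ -12.667)
a(S, W) = W (a(S, W) = W + 0 = W)
Y = 7 (Y = (6 - 5)*7 = 1*7 = 7)
w(r) = 1 (w(r) = r/r = 1)
g + Y*w(-10) = -38/3 + 7*1 = -38/3 + 7 = -17/3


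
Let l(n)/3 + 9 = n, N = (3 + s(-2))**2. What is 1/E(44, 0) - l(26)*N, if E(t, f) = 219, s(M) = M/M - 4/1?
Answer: 1/219 ≈ 0.0045662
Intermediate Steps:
s(M) = -3 (s(M) = 1 - 4*1 = 1 - 4 = -3)
N = 0 (N = (3 - 3)**2 = 0**2 = 0)
l(n) = -27 + 3*n
1/E(44, 0) - l(26)*N = 1/219 - (-27 + 3*26)*0 = 1/219 - (-27 + 78)*0 = 1/219 - 51*0 = 1/219 - 1*0 = 1/219 + 0 = 1/219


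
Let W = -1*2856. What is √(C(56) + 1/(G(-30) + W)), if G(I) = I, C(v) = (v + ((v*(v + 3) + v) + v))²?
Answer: √100404247713978/2886 ≈ 3472.0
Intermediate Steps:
C(v) = (3*v + v*(3 + v))² (C(v) = (v + ((v*(3 + v) + v) + v))² = (v + ((v + v*(3 + v)) + v))² = (v + (2*v + v*(3 + v)))² = (3*v + v*(3 + v))²)
W = -2856
√(C(56) + 1/(G(-30) + W)) = √(56²*(6 + 56)² + 1/(-30 - 2856)) = √(3136*62² + 1/(-2886)) = √(3136*3844 - 1/2886) = √(12054784 - 1/2886) = √(34790106623/2886) = √100404247713978/2886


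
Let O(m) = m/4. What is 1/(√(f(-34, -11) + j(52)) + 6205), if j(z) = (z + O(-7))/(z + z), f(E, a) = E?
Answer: 35360/219408991 - 4*I*√362518/16016856343 ≈ 0.00016116 - 1.5037e-7*I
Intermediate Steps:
O(m) = m/4 (O(m) = m*(¼) = m/4)
j(z) = (-7/4 + z)/(2*z) (j(z) = (z + (¼)*(-7))/(z + z) = (z - 7/4)/((2*z)) = (-7/4 + z)*(1/(2*z)) = (-7/4 + z)/(2*z))
1/(√(f(-34, -11) + j(52)) + 6205) = 1/(√(-34 + (⅛)*(-7 + 4*52)/52) + 6205) = 1/(√(-34 + (⅛)*(1/52)*(-7 + 208)) + 6205) = 1/(√(-34 + (⅛)*(1/52)*201) + 6205) = 1/(√(-34 + 201/416) + 6205) = 1/(√(-13943/416) + 6205) = 1/(I*√362518/104 + 6205) = 1/(6205 + I*√362518/104)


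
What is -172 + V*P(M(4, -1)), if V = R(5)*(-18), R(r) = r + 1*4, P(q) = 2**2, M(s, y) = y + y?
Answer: -820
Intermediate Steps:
M(s, y) = 2*y
P(q) = 4
R(r) = 4 + r (R(r) = r + 4 = 4 + r)
V = -162 (V = (4 + 5)*(-18) = 9*(-18) = -162)
-172 + V*P(M(4, -1)) = -172 - 162*4 = -172 - 648 = -820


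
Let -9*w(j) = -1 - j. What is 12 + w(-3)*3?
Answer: 34/3 ≈ 11.333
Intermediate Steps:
w(j) = ⅑ + j/9 (w(j) = -(-1 - j)/9 = ⅑ + j/9)
12 + w(-3)*3 = 12 + (⅑ + (⅑)*(-3))*3 = 12 + (⅑ - ⅓)*3 = 12 - 2/9*3 = 12 - ⅔ = 34/3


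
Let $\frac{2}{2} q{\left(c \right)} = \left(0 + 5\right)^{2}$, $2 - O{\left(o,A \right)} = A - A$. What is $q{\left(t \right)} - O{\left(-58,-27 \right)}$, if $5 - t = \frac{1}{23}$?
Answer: $23$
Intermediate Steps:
$t = \frac{114}{23}$ ($t = 5 - \frac{1}{23} = \frac{114}{23} \approx 4.9565$)
$O{\left(o,A \right)} = 2$ ($O{\left(o,A \right)} = 2 - \left(A - A\right) = 2 - 0 = 2 + 0 = 2$)
$q{\left(c \right)} = 25$ ($q{\left(c \right)} = \left(0 + 5\right)^{2} = 5^{2} = 25$)
$q{\left(t \right)} - O{\left(-58,-27 \right)} = 25 - 2 = 23$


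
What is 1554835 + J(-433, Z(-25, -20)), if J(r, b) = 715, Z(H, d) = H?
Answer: 1555550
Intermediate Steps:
1554835 + J(-433, Z(-25, -20)) = 1554835 + 715 = 1555550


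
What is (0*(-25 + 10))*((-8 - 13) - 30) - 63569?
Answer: -63569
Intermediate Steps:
(0*(-25 + 10))*((-8 - 13) - 30) - 63569 = (0*(-15))*(-21 - 30) - 63569 = 0*(-51) - 63569 = 0 - 63569 = -63569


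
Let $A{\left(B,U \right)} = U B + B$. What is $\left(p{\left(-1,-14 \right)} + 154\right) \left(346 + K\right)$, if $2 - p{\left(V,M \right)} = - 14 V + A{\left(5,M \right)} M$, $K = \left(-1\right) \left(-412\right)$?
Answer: $-582144$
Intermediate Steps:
$K = 412$
$A{\left(B,U \right)} = B + B U$ ($A{\left(B,U \right)} = B U + B = B + B U$)
$p{\left(V,M \right)} = 2 + 14 V - M \left(5 + 5 M\right)$ ($p{\left(V,M \right)} = 2 - \left(- 14 V + 5 \left(1 + M\right) M\right) = 2 - \left(- 14 V + \left(5 + 5 M\right) M\right) = 2 - \left(- 14 V + M \left(5 + 5 M\right)\right) = 2 + 14 V - M \left(5 + 5 M\right)$)
$\left(p{\left(-1,-14 \right)} + 154\right) \left(346 + K\right) = \left(\left(2 + 14 \left(-1\right) - - 70 \left(1 - 14\right)\right) + 154\right) \left(346 + 412\right) = \left(\left(2 - 14 - \left(-70\right) \left(-13\right)\right) + 154\right) 758 = \left(\left(2 - 14 - 910\right) + 154\right) 758 = \left(-922 + 154\right) 758 = \left(-768\right) 758 = -582144$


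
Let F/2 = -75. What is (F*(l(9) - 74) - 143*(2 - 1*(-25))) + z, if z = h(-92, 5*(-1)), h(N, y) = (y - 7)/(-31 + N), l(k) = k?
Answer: 241453/41 ≈ 5889.1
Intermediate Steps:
h(N, y) = (-7 + y)/(-31 + N)
F = -150 (F = 2*(-75) = -150)
z = 4/41 (z = (-7 + 5*(-1))/(-31 - 92) = (-7 - 5)/(-123) = -1/123*(-12) = 4/41 ≈ 0.097561)
(F*(l(9) - 74) - 143*(2 - 1*(-25))) + z = (-150*(9 - 74) - 143*(2 - 1*(-25))) + 4/41 = (-150*(-65) - 143*(2 + 25)) + 4/41 = (9750 - 143*27) + 4/41 = (9750 - 3861) + 4/41 = 5889 + 4/41 = 241453/41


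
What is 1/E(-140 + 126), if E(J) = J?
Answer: -1/14 ≈ -0.071429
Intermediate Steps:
1/E(-140 + 126) = 1/(-140 + 126) = 1/(-14) = -1/14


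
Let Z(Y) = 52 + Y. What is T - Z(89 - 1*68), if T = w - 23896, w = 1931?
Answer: -22038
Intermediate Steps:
T = -21965 (T = 1931 - 23896 = -21965)
T - Z(89 - 1*68) = -21965 - (52 + (89 - 1*68)) = -21965 - (52 + (89 - 68)) = -21965 - (52 + 21) = -21965 - 1*73 = -21965 - 73 = -22038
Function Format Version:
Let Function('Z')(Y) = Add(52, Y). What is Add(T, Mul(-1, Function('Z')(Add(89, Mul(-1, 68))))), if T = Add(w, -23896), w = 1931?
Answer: -22038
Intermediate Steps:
T = -21965 (T = Add(1931, -23896) = -21965)
Add(T, Mul(-1, Function('Z')(Add(89, Mul(-1, 68))))) = Add(-21965, Mul(-1, Add(52, Add(89, Mul(-1, 68))))) = Add(-21965, Mul(-1, Add(52, Add(89, -68)))) = Add(-21965, Mul(-1, Add(52, 21))) = Add(-21965, Mul(-1, 73)) = Add(-21965, -73) = -22038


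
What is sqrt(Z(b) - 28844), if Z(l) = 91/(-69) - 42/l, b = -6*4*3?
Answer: I*sqrt(549319143)/138 ≈ 169.84*I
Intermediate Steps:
b = -72 (b = -24*3 = -72)
Z(l) = -91/69 - 42/l (Z(l) = 91*(-1/69) - 42/l = -91/69 - 42/l)
sqrt(Z(b) - 28844) = sqrt((-91/69 - 42/(-72)) - 28844) = sqrt((-91/69 - 42*(-1/72)) - 28844) = sqrt((-91/69 + 7/12) - 28844) = sqrt(-203/276 - 28844) = sqrt(-7961147/276) = I*sqrt(549319143)/138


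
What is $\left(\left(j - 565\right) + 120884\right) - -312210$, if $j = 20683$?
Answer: $453212$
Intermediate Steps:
$\left(\left(j - 565\right) + 120884\right) - -312210 = \left(\left(20683 - 565\right) + 120884\right) - -312210 = \left(20118 + 120884\right) + 312210 = 141002 + 312210 = 453212$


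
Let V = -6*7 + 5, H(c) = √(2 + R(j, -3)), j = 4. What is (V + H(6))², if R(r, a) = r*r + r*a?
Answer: (37 - √6)² ≈ 1193.7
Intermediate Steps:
R(r, a) = r² + a*r
H(c) = √6 (H(c) = √(2 + 4*(-3 + 4)) = √(2 + 4*1) = √(2 + 4) = √6)
V = -37 (V = -42 + 5 = -37)
(V + H(6))² = (-37 + √6)²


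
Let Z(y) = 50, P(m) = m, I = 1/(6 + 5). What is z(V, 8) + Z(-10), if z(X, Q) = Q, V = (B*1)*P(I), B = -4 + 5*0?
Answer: 58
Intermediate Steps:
B = -4 (B = -4 + 0 = -4)
I = 1/11 ≈ 0.090909
V = -4/11 (V = -4*1*(1/11) = -4*1/11 = -4/11 ≈ -0.36364)
z(V, 8) + Z(-10) = 8 + 50 = 58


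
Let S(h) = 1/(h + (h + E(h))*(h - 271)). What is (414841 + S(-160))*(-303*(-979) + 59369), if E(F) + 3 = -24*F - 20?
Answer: 232801248116550036/1576327 ≈ 1.4769e+11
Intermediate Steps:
E(F) = -23 - 24*F (E(F) = -3 + (-24*F - 20) = -3 + (-20 - 24*F) = -23 - 24*F)
S(h) = 1/(h + (-271 + h)*(-23 - 23*h)) (S(h) = 1/(h + (h + (-23 - 24*h))*(h - 271)) = 1/(h + (-23 - 23*h)*(-271 + h)) = 1/(h + (-271 + h)*(-23 - 23*h)))
(414841 + S(-160))*(-303*(-979) + 59369) = (414841 + 1/(6233 - 23*(-160)² + 6211*(-160)))*(-303*(-979) + 59369) = (414841 + 1/(6233 - 23*25600 - 993760))*(296637 + 59369) = (414841 + 1/(6233 - 588800 - 993760))*356006 = (414841 + 1/(-1576327))*356006 = (414841 - 1/1576327)*356006 = (653925069006/1576327)*356006 = 232801248116550036/1576327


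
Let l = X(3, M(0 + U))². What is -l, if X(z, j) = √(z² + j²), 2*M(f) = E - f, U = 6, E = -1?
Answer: -85/4 ≈ -21.250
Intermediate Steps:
M(f) = -½ - f/2 (M(f) = (-1 - f)/2 = -½ - f/2)
X(z, j) = √(j² + z²)
l = 85/4 (l = (√((-½ - (0 + 6)/2)² + 3²))² = (√((-½ - ½*6)² + 9))² = (√((-½ - 3)² + 9))² = (√((-7/2)² + 9))² = (√(49/4 + 9))² = (√(85/4))² = (√85/2)² = 85/4 ≈ 21.250)
-l = -1*85/4 = -85/4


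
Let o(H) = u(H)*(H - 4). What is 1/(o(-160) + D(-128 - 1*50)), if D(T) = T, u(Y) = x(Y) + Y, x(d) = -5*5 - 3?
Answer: 1/30654 ≈ 3.2622e-5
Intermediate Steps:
x(d) = -28 (x(d) = -25 - 3 = -28)
u(Y) = -28 + Y
o(H) = (-28 + H)*(-4 + H) (o(H) = (-28 + H)*(H - 4) = (-28 + H)*(-4 + H))
1/(o(-160) + D(-128 - 1*50)) = 1/((-28 - 160)*(-4 - 160) + (-128 - 1*50)) = 1/(-188*(-164) + (-128 - 50)) = 1/(30832 - 178) = 1/30654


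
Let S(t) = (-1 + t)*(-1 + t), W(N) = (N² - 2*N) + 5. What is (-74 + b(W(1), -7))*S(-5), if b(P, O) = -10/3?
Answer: -2784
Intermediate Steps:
W(N) = 5 + N² - 2*N
S(t) = (-1 + t)²
b(P, O) = -10/3 (b(P, O) = -10*⅓ = -10/3)
(-74 + b(W(1), -7))*S(-5) = (-74 - 10/3)*(-1 - 5)² = -232/3*(-6)² = -232/3*36 = -2784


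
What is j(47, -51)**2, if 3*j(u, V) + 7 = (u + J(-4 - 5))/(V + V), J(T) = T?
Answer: 141376/23409 ≈ 6.0394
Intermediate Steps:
j(u, V) = -7/3 + (-9 + u)/(6*V) (j(u, V) = -7/3 + ((u + (-4 - 5))/(V + V))/3 = -7/3 + ((u - 9)/((2*V)))/3 = -7/3 + ((-9 + u)*(1/(2*V)))/3 = -7/3 + ((-9 + u)/(2*V))/3 = -7/3 + (-9 + u)/(6*V))
j(47, -51)**2 = ((1/6)*(-9 + 47 - 14*(-51))/(-51))**2 = ((1/6)*(-1/51)*(-9 + 47 + 714))**2 = ((1/6)*(-1/51)*752)**2 = (-376/153)**2 = 141376/23409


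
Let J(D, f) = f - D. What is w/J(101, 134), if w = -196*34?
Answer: -6664/33 ≈ -201.94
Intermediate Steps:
w = -6664
w/J(101, 134) = -6664/(134 - 1*101) = -6664/(134 - 101) = -6664/33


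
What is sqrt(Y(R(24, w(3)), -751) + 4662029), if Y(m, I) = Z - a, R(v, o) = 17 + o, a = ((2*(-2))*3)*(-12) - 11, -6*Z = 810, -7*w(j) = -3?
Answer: sqrt(4661761) ≈ 2159.1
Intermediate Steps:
w(j) = 3/7 (w(j) = -1/7*(-3) = 3/7)
Z = -135 (Z = -1/6*810 = -135)
a = 133 (a = -4*3*(-12) - 11 = -12*(-12) - 11 = 144 - 11 = 133)
Y(m, I) = -268 (Y(m, I) = -135 - 1*133 = -135 - 133 = -268)
sqrt(Y(R(24, w(3)), -751) + 4662029) = sqrt(-268 + 4662029) = sqrt(4661761)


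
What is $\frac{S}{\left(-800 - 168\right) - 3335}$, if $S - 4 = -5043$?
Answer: $\frac{5039}{4303} \approx 1.171$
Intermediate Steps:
$S = -5039$ ($S = 4 - 5043 = -5039$)
$\frac{S}{\left(-800 - 168\right) - 3335} = - \frac{5039}{\left(-800 - 168\right) - 3335} = - \frac{5039}{-968 - 3335} = - \frac{5039}{-4303} = \left(-5039\right) \left(- \frac{1}{4303}\right) = \frac{5039}{4303}$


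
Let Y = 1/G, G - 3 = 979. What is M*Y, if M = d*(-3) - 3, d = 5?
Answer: -9/491 ≈ -0.018330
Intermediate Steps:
G = 982 (G = 3 + 979 = 982)
Y = 1/982 ≈ 0.0010183
M = -18 (M = 5*(-3) - 3 = -15 - 3 = -18)
M*Y = -18*1/982 = -9/491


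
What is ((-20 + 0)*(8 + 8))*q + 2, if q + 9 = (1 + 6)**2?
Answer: -12798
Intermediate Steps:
q = 40 (q = -9 + (1 + 6)**2 = -9 + 7**2 = -9 + 49 = 40)
((-20 + 0)*(8 + 8))*q + 2 = ((-20 + 0)*(8 + 8))*40 + 2 = -20*16*40 + 2 = -320*40 + 2 = -12800 + 2 = -12798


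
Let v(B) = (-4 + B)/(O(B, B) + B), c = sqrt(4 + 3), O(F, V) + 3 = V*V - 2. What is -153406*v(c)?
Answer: -767030 + 306812*sqrt(7) ≈ 44718.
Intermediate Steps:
O(F, V) = -5 + V**2 (O(F, V) = -3 + (V*V - 2) = -3 + (V**2 - 2) = -3 + (-2 + V**2) = -5 + V**2)
c = sqrt(7) ≈ 2.6458
v(B) = (-4 + B)/(-5 + B + B**2) (v(B) = (-4 + B)/((-5 + B**2) + B) = (-4 + B)/(-5 + B + B**2))
-153406*v(c) = -153406*(-4 + sqrt(7))/(-5 + sqrt(7) + (sqrt(7))**2) = -153406*(-4 + sqrt(7))/(-5 + sqrt(7) + 7) = -153406*(-4 + sqrt(7))/(2 + sqrt(7))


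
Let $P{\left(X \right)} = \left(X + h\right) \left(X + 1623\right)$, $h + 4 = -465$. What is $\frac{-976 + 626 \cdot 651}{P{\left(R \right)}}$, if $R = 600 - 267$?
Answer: $- \frac{203275}{133008} \approx -1.5283$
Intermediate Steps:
$h = -469$ ($h = -4 - 465 = -469$)
$R = 333$
$P{\left(X \right)} = \left(-469 + X\right) \left(1623 + X\right)$ ($P{\left(X \right)} = \left(X - 469\right) \left(X + 1623\right) = \left(-469 + X\right) \left(1623 + X\right)$)
$\frac{-976 + 626 \cdot 651}{P{\left(R \right)}} = \frac{-976 + 626 \cdot 651}{-761187 + 333^{2} + 1154 \cdot 333} = \frac{-976 + 407526}{-761187 + 110889 + 384282} = \frac{406550}{-266016} = 406550 \left(- \frac{1}{266016}\right) = - \frac{203275}{133008}$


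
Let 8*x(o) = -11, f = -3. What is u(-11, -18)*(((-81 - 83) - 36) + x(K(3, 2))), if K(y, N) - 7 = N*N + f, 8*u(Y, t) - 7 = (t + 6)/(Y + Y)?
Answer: -133713/704 ≈ -189.93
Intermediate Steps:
u(Y, t) = 7/8 + (6 + t)/(16*Y) (u(Y, t) = 7/8 + ((t + 6)/(Y + Y))/8 = 7/8 + ((6 + t)/((2*Y)))/8 = 7/8 + ((6 + t)*(1/(2*Y)))/8 = 7/8 + ((6 + t)/(2*Y))/8 = 7/8 + (6 + t)/(16*Y))
K(y, N) = 4 + N² (K(y, N) = 7 + (N*N - 3) = 7 + (N² - 3) = 7 + (-3 + N²) = 4 + N²)
x(o) = -11/8 (x(o) = (⅛)*(-11) = -11/8)
u(-11, -18)*(((-81 - 83) - 36) + x(K(3, 2))) = ((1/16)*(6 - 18 + 14*(-11))/(-11))*(((-81 - 83) - 36) - 11/8) = ((1/16)*(-1/11)*(6 - 18 - 154))*((-164 - 36) - 11/8) = ((1/16)*(-1/11)*(-166))*(-200 - 11/8) = (83/88)*(-1611/8) = -133713/704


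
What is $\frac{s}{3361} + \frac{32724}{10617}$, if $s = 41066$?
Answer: $\frac{181994362}{11894579} \approx 15.301$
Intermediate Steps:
$\frac{s}{3361} + \frac{32724}{10617} = \frac{41066}{3361} + \frac{32724}{10617} = 41066 \cdot \frac{1}{3361} + 32724 \cdot \frac{1}{10617} = \frac{41066}{3361} + \frac{10908}{3539} = \frac{181994362}{11894579}$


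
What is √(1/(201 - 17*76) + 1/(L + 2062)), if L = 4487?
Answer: I*√38997186222/7144959 ≈ 0.027639*I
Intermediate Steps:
√(1/(201 - 17*76) + 1/(L + 2062)) = √(1/(201 - 17*76) + 1/(4487 + 2062)) = √(1/(201 - 1292) + 1/6549) = √(1/(-1091) + 1/6549) = √(-1/1091 + 1/6549) = √(-5458/7144959) = I*√38997186222/7144959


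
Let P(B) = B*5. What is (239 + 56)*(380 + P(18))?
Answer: 138650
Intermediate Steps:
P(B) = 5*B
(239 + 56)*(380 + P(18)) = (239 + 56)*(380 + 5*18) = 295*(380 + 90) = 295*470 = 138650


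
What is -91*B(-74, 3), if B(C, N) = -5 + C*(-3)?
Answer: -19747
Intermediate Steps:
B(C, N) = -5 - 3*C
-91*B(-74, 3) = -91*(-5 - 3*(-74)) = -91*(-5 + 222) = -91*217 = -19747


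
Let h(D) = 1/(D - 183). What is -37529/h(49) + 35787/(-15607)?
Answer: 78485788015/15607 ≈ 5.0289e+6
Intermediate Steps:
h(D) = 1/(-183 + D)
-37529/h(49) + 35787/(-15607) = -37529/(1/(-183 + 49)) + 35787/(-15607) = -37529/(1/(-134)) + 35787*(-1/15607) = -37529/(-1/134) - 35787/15607 = -37529*(-134) - 35787/15607 = 5028886 - 35787/15607 = 78485788015/15607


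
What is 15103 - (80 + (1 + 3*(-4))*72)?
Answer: 15815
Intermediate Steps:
15103 - (80 + (1 + 3*(-4))*72) = 15103 - (80 + (1 - 12)*72) = 15103 - (80 - 11*72) = 15103 - (80 - 792) = 15103 - 1*(-712) = 15103 + 712 = 15815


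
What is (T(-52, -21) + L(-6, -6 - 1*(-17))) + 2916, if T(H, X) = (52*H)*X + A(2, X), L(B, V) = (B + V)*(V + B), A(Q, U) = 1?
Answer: 59726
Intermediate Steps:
L(B, V) = (B + V)² (L(B, V) = (B + V)*(B + V) = (B + V)²)
T(H, X) = 1 + 52*H*X (T(H, X) = (52*H)*X + 1 = 52*H*X + 1 = 1 + 52*H*X)
(T(-52, -21) + L(-6, -6 - 1*(-17))) + 2916 = ((1 + 52*(-52)*(-21)) + (-6 + (-6 - 1*(-17)))²) + 2916 = ((1 + 56784) + (-6 + (-6 + 17))²) + 2916 = (56785 + (-6 + 11)²) + 2916 = (56785 + 5²) + 2916 = (56785 + 25) + 2916 = 56810 + 2916 = 59726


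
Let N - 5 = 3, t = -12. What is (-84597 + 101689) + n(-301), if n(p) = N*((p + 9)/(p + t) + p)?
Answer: 4598428/313 ≈ 14691.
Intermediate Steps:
N = 8 (N = 5 + 3 = 8)
n(p) = 8*p + 8*(9 + p)/(-12 + p) (n(p) = 8*((p + 9)/(p - 12) + p) = 8*((9 + p)/(-12 + p) + p) = 8*(p + (9 + p)/(-12 + p)) = 8*p + 8*(9 + p)/(-12 + p))
(-84597 + 101689) + n(-301) = (-84597 + 101689) + 8*(9 + (-301)**2 - 11*(-301))/(-12 - 301) = 17092 + 8*(9 + 90601 + 3311)/(-313) = 17092 + 8*(-1/313)*93921 = 17092 - 751368/313 = 4598428/313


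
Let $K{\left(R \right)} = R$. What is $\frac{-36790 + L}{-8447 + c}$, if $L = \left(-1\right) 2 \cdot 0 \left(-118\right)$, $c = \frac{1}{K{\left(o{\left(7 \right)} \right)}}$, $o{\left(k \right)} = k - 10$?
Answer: $\frac{55185}{12671} \approx 4.3552$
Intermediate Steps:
$o{\left(k \right)} = -10 + k$
$c = - \frac{1}{3}$ ($c = \frac{1}{-10 + 7} = \frac{1}{-3} = - \frac{1}{3} \approx -0.33333$)
$L = 0$ ($L = \left(-2\right) 0 \left(-118\right) = 0 \left(-118\right) = 0$)
$\frac{-36790 + L}{-8447 + c} = \frac{-36790 + 0}{-8447 - \frac{1}{3}} = - \frac{36790}{- \frac{25342}{3}} = \left(-36790\right) \left(- \frac{3}{25342}\right) = \frac{55185}{12671}$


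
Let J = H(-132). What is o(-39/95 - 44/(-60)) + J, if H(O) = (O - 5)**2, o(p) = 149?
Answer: 18918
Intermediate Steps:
H(O) = (-5 + O)**2
J = 18769 (J = (-5 - 132)**2 = (-137)**2 = 18769)
o(-39/95 - 44/(-60)) + J = 149 + 18769 = 18918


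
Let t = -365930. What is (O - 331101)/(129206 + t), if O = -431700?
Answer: 254267/78908 ≈ 3.2223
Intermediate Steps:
(O - 331101)/(129206 + t) = (-431700 - 331101)/(129206 - 365930) = -762801/(-236724) = -762801*(-1/236724) = 254267/78908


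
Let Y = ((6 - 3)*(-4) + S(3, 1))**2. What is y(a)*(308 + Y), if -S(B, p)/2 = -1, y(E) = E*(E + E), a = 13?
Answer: 137904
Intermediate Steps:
y(E) = 2*E**2 (y(E) = E*(2*E) = 2*E**2)
S(B, p) = 2 (S(B, p) = -2*(-1) = 2)
Y = 100 (Y = ((6 - 3)*(-4) + 2)**2 = (3*(-4) + 2)**2 = (-12 + 2)**2 = (-10)**2 = 100)
y(a)*(308 + Y) = (2*13**2)*(308 + 100) = (2*169)*408 = 338*408 = 137904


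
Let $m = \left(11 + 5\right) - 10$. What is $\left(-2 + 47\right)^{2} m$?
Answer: $12150$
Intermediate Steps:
$m = 6$ ($m = 16 - 10 = 6$)
$\left(-2 + 47\right)^{2} m = \left(-2 + 47\right)^{2} \cdot 6 = 45^{2} \cdot 6 = 2025 \cdot 6 = 12150$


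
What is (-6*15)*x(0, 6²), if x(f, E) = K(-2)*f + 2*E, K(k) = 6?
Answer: -6480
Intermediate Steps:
x(f, E) = 2*E + 6*f (x(f, E) = 6*f + 2*E = 2*E + 6*f)
(-6*15)*x(0, 6²) = (-6*15)*(2*6² + 6*0) = -90*(2*36 + 0) = -90*(72 + 0) = -90*72 = -6480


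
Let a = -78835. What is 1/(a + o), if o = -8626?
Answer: -1/87461 ≈ -1.1434e-5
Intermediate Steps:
1/(a + o) = 1/(-78835 - 8626) = 1/(-87461) = -1/87461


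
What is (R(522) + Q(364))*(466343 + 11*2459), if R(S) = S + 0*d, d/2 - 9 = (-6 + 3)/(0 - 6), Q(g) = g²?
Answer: 65630017056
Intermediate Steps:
d = 19 (d = 18 + 2*((-6 + 3)/(0 - 6)) = 18 + 2*(-3/(-6)) = 18 + 2*(-3*(-⅙)) = 18 + 2*(½) = 18 + 1 = 19)
R(S) = S (R(S) = S + 0*19 = S + 0 = S)
(R(522) + Q(364))*(466343 + 11*2459) = (522 + 364²)*(466343 + 11*2459) = (522 + 132496)*(466343 + 27049) = 133018*493392 = 65630017056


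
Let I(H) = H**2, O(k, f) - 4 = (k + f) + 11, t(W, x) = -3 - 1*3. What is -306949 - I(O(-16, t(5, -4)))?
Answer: -306998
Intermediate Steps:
t(W, x) = -6 (t(W, x) = -3 - 3 = -6)
O(k, f) = 15 + f + k (O(k, f) = 4 + ((k + f) + 11) = 4 + ((f + k) + 11) = 4 + (11 + f + k) = 15 + f + k)
-306949 - I(O(-16, t(5, -4))) = -306949 - (15 - 6 - 16)**2 = -306949 - 1*(-7)**2 = -306949 - 1*49 = -306949 - 49 = -306998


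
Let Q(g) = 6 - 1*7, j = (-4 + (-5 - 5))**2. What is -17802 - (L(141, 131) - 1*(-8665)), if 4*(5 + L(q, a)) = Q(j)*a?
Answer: -105717/4 ≈ -26429.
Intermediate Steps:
j = 196 (j = (-4 - 10)**2 = (-14)**2 = 196)
Q(g) = -1 (Q(g) = 6 - 7 = -1)
L(q, a) = -5 - a/4 (L(q, a) = -5 + (-a)/4 = -5 - a/4)
-17802 - (L(141, 131) - 1*(-8665)) = -17802 - ((-5 - 1/4*131) - 1*(-8665)) = -17802 - ((-5 - 131/4) + 8665) = -17802 - (-151/4 + 8665) = -17802 - 1*34509/4 = -17802 - 34509/4 = -105717/4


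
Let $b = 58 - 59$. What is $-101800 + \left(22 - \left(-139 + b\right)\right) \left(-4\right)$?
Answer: $-102448$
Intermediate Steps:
$b = -1$
$-101800 + \left(22 - \left(-139 + b\right)\right) \left(-4\right) = -101800 + \left(22 + \left(139 - -1\right)\right) \left(-4\right) = -101800 + \left(22 + \left(139 + 1\right)\right) \left(-4\right) = -101800 + \left(22 + 140\right) \left(-4\right) = -101800 + 162 \left(-4\right) = -101800 - 648 = -102448$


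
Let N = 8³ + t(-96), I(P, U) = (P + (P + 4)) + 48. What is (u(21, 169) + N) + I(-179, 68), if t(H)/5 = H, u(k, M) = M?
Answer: -105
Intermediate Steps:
t(H) = 5*H
I(P, U) = 52 + 2*P (I(P, U) = (P + (4 + P)) + 48 = (4 + 2*P) + 48 = 52 + 2*P)
N = 32 (N = 8³ + 5*(-96) = 512 - 480 = 32)
(u(21, 169) + N) + I(-179, 68) = (169 + 32) + (52 + 2*(-179)) = 201 + (52 - 358) = 201 - 306 = -105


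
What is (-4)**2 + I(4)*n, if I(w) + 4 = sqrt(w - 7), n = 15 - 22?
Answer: 44 - 7*I*sqrt(3) ≈ 44.0 - 12.124*I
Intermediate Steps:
n = -7
I(w) = -4 + sqrt(-7 + w) (I(w) = -4 + sqrt(w - 7) = -4 + sqrt(-7 + w))
(-4)**2 + I(4)*n = (-4)**2 + (-4 + sqrt(-7 + 4))*(-7) = 16 + (-4 + sqrt(-3))*(-7) = 16 + (-4 + I*sqrt(3))*(-7) = 16 + (28 - 7*I*sqrt(3)) = 44 - 7*I*sqrt(3)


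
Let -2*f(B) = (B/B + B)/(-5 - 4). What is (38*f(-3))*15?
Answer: -190/3 ≈ -63.333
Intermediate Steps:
f(B) = 1/18 + B/18 (f(B) = -(B/B + B)/(2*(-5 - 4)) = -(1 + B)/(2*(-9)) = -(1 + B)*(-1)/(2*9) = -(-1/9 - B/9)/2 = 1/18 + B/18)
(38*f(-3))*15 = (38*(1/18 + (1/18)*(-3)))*15 = (38*(1/18 - 1/6))*15 = (38*(-1/9))*15 = -38/9*15 = -190/3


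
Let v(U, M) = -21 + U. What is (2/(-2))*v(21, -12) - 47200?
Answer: -47200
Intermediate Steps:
(2/(-2))*v(21, -12) - 47200 = (2/(-2))*(-21 + 21) - 47200 = (2*(-1/2))*0 - 47200 = -1*0 - 47200 = 0 - 47200 = -47200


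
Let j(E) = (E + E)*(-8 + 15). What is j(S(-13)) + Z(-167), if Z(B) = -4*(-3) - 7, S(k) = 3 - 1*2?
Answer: 19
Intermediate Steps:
S(k) = 1 (S(k) = 3 - 2 = 1)
Z(B) = 5 (Z(B) = 12 - 7 = 5)
j(E) = 14*E (j(E) = (2*E)*7 = 14*E)
j(S(-13)) + Z(-167) = 14*1 + 5 = 14 + 5 = 19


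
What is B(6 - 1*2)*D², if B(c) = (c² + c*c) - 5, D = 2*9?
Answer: 8748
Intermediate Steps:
D = 18
B(c) = -5 + 2*c² (B(c) = (c² + c²) - 5 = 2*c² - 5 = -5 + 2*c²)
B(6 - 1*2)*D² = (-5 + 2*(6 - 1*2)²)*18² = (-5 + 2*(6 - 2)²)*324 = (-5 + 2*4²)*324 = (-5 + 2*16)*324 = (-5 + 32)*324 = 27*324 = 8748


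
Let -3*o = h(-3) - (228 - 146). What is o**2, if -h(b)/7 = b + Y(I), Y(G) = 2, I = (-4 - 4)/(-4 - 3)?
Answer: 625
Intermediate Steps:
I = 8/7 (I = -8/(-7) = -8*(-1/7) = 8/7 ≈ 1.1429)
h(b) = -14 - 7*b (h(b) = -7*(b + 2) = -7*(2 + b) = -14 - 7*b)
o = 25 (o = -((-14 - 7*(-3)) - (228 - 146))/3 = -((-14 + 21) - 1*82)/3 = -(7 - 82)/3 = -1/3*(-75) = 25)
o**2 = 25**2 = 625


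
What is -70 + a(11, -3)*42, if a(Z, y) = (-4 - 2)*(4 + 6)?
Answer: -2590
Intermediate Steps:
a(Z, y) = -60 (a(Z, y) = -6*10 = -60)
-70 + a(11, -3)*42 = -70 - 60*42 = -70 - 2520 = -2590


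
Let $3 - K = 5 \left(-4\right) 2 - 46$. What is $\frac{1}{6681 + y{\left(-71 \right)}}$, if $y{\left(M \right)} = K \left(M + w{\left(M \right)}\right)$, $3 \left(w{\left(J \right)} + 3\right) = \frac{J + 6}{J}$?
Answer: $\frac{213}{26020} \approx 0.008186$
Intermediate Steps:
$w{\left(J \right)} = -3 + \frac{6 + J}{3 J}$ ($w{\left(J \right)} = -3 + \frac{\left(J + 6\right) \frac{1}{J}}{3} = -3 + \frac{\left(6 + J\right) \frac{1}{J}}{3} = -3 + \frac{\frac{1}{J} \left(6 + J\right)}{3} = -3 + \frac{6 + J}{3 J}$)
$K = 89$ ($K = 3 - \left(5 \left(-4\right) 2 - 46\right) = 3 - \left(\left(-20\right) 2 - 46\right) = 3 - \left(-40 - 46\right) = 3 - -86 = 3 + 86 = 89$)
$y{\left(M \right)} = - \frac{712}{3} + 89 M + \frac{178}{M}$ ($y{\left(M \right)} = 89 \left(M - \left(\frac{8}{3} - \frac{2}{M}\right)\right) = 89 \left(- \frac{8}{3} + M + \frac{2}{M}\right) = - \frac{712}{3} + 89 M + \frac{178}{M}$)
$\frac{1}{6681 + y{\left(-71 \right)}} = \frac{1}{6681 + \left(- \frac{712}{3} + 89 \left(-71\right) + \frac{178}{-71}\right)} = \frac{1}{6681 - \frac{1397033}{213}} = \frac{1}{\frac{26020}{213}} = \frac{213}{26020}$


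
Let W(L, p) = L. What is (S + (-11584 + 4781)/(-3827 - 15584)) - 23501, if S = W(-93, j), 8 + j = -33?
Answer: -457976331/19411 ≈ -23594.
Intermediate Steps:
j = -41 (j = -8 - 33 = -41)
S = -93
(S + (-11584 + 4781)/(-3827 - 15584)) - 23501 = (-93 + (-11584 + 4781)/(-3827 - 15584)) - 23501 = (-93 - 6803/(-19411)) - 23501 = (-93 - 6803*(-1/19411)) - 23501 = (-93 + 6803/19411) - 23501 = -1798420/19411 - 23501 = -457976331/19411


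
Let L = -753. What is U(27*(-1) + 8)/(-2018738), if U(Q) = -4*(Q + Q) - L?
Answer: -905/2018738 ≈ -0.00044830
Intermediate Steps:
U(Q) = 753 - 8*Q (U(Q) = -4*(Q + Q) - 1*(-753) = -8*Q + 753 = 753 - 8*Q)
U(27*(-1) + 8)/(-2018738) = (753 - 8*(27*(-1) + 8))/(-2018738) = (753 - 8*(-27 + 8))*(-1/2018738) = (753 - 8*(-19))*(-1/2018738) = (753 + 152)*(-1/2018738) = 905*(-1/2018738) = -905/2018738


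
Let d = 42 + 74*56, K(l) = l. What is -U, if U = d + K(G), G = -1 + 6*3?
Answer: -4203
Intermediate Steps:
G = 17 (G = -1 + 18 = 17)
d = 4186 (d = 42 + 4144 = 4186)
U = 4203 (U = 4186 + 17 = 4203)
-U = -1*4203 = -4203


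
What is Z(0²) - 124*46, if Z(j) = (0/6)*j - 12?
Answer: -5716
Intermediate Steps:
Z(j) = -12 (Z(j) = (0*(⅙))*j - 12 = 0*j - 12 = 0 - 12 = -12)
Z(0²) - 124*46 = -12 - 124*46 = -12 - 5704 = -5716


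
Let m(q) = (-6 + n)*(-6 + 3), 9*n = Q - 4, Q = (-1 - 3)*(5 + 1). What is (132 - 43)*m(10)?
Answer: 7298/3 ≈ 2432.7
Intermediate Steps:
Q = -24 (Q = -4*6 = -24)
n = -28/9 (n = (-24 - 4)/9 = (⅑)*(-28) = -28/9 ≈ -3.1111)
m(q) = 82/3 (m(q) = (-6 - 28/9)*(-6 + 3) = -82/9*(-3) = 82/3)
(132 - 43)*m(10) = (132 - 43)*(82/3) = 89*(82/3) = 7298/3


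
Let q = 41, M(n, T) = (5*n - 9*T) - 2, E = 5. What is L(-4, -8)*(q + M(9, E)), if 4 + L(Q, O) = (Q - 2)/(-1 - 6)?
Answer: -858/7 ≈ -122.57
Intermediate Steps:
L(Q, O) = -26/7 - Q/7 (L(Q, O) = -4 + (Q - 2)/(-1 - 6) = -4 + (-2 + Q)/(-7) = -4 + (-2 + Q)*(-⅐) = -4 + (2/7 - Q/7) = -26/7 - Q/7)
M(n, T) = -2 - 9*T + 5*n (M(n, T) = (-9*T + 5*n) - 2 = -2 - 9*T + 5*n)
L(-4, -8)*(q + M(9, E)) = (-26/7 - ⅐*(-4))*(41 + (-2 - 9*5 + 5*9)) = (-26/7 + 4/7)*(41 + (-2 - 45 + 45)) = -22*(41 - 2)/7 = -22/7*39 = -858/7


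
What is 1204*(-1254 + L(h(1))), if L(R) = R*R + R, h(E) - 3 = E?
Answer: -1485736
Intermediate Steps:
h(E) = 3 + E
L(R) = R + R**2 (L(R) = R**2 + R = R + R**2)
1204*(-1254 + L(h(1))) = 1204*(-1254 + (3 + 1)*(1 + (3 + 1))) = 1204*(-1254 + 4*(1 + 4)) = 1204*(-1254 + 4*5) = 1204*(-1254 + 20) = 1204*(-1234) = -1485736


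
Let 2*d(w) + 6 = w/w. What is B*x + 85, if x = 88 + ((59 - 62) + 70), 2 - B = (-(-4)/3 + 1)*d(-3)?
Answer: 7795/6 ≈ 1299.2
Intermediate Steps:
d(w) = -5/2 (d(w) = -3 + (w/w)/2 = -3 + (1/2)*1 = -3 + 1/2 = -5/2)
B = 47/6 (B = 2 - (-(-4)/3 + 1)*(-5)/2 = 2 - (-4*(-1/3) + 1)*(-5)/2 = 2 - (4/3 + 1)*(-5)/2 = 2 - 7*(-5)/(3*2) = 2 - 1*(-35/6) = 2 + 35/6 = 47/6 ≈ 7.8333)
x = 155 (x = 88 + (-3 + 70) = 88 + 67 = 155)
B*x + 85 = (47/6)*155 + 85 = 7285/6 + 85 = 7795/6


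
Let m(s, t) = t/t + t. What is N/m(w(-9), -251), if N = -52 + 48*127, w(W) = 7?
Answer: -3022/125 ≈ -24.176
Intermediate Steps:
m(s, t) = 1 + t
N = 6044 (N = -52 + 6096 = 6044)
N/m(w(-9), -251) = 6044/(1 - 251) = 6044/(-250) = 6044*(-1/250) = -3022/125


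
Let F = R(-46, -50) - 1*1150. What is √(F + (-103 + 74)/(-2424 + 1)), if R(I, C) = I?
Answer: I*√7021560817/2423 ≈ 34.583*I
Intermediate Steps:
F = -1196 (F = -46 - 1*1150 = -46 - 1150 = -1196)
√(F + (-103 + 74)/(-2424 + 1)) = √(-1196 + (-103 + 74)/(-2424 + 1)) = √(-1196 - 29/(-2423)) = √(-1196 - 29*(-1/2423)) = √(-1196 + 29/2423) = √(-2897879/2423) = I*√7021560817/2423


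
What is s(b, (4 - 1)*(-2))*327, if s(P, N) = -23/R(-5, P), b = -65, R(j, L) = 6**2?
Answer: -2507/12 ≈ -208.92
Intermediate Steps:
R(j, L) = 36
s(P, N) = -23/36
s(b, (4 - 1)*(-2))*327 = -23/36*327 = -2507/12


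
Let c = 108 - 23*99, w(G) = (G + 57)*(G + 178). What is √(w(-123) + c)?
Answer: I*√5799 ≈ 76.151*I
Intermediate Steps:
w(G) = (57 + G)*(178 + G)
c = -2169 (c = 108 - 2277 = -2169)
√(w(-123) + c) = √((10146 + (-123)² + 235*(-123)) - 2169) = √((10146 + 15129 - 28905) - 2169) = √(-3630 - 2169) = √(-5799) = I*√5799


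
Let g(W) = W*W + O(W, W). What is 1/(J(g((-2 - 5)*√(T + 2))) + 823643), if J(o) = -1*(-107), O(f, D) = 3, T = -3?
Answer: 1/823750 ≈ 1.2140e-6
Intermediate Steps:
g(W) = 3 + W² (g(W) = W*W + 3 = W² + 3 = 3 + W²)
J(o) = 107
1/(J(g((-2 - 5)*√(T + 2))) + 823643) = 1/(107 + 823643) = 1/823750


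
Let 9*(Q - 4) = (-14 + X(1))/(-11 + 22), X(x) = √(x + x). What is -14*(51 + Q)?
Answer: -76034/99 - 14*√2/99 ≈ -768.22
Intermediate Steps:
X(x) = √2*√x (X(x) = √(2*x) = √2*√x)
Q = 382/99 + √2/99 (Q = 4 + ((-14 + √2*√1)/(-11 + 22))/9 = 4 + ((-14 + √2*1)/11)/9 = 4 + ((-14 + √2)*(1/11))/9 = 4 + (-14/11 + √2/11)/9 = 4 + (-14/99 + √2/99) = 382/99 + √2/99 ≈ 3.8729)
-14*(51 + Q) = -14*(51 + (382/99 + √2/99)) = -14*(5431/99 + √2/99) = -76034/99 - 14*√2/99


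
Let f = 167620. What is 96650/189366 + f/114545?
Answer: 4281230317/2169092847 ≈ 1.9737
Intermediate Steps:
96650/189366 + f/114545 = 96650/189366 + 167620/114545 = 96650*(1/189366) + 167620*(1/114545) = 48325/94683 + 33524/22909 = 4281230317/2169092847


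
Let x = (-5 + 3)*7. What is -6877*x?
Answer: 96278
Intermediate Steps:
x = -14 (x = -2*7 = -14)
-6877*x = -6877*(-14) = 96278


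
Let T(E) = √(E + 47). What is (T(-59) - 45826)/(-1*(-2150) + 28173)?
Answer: -45826/30323 + 2*I*√3/30323 ≈ -1.5113 + 0.00011424*I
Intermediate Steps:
T(E) = √(47 + E)
(T(-59) - 45826)/(-1*(-2150) + 28173) = (√(47 - 59) - 45826)/(-1*(-2150) + 28173) = (√(-12) - 45826)/(2150 + 28173) = (2*I*√3 - 45826)/30323 = (-45826 + 2*I*√3)*(1/30323) = -45826/30323 + 2*I*√3/30323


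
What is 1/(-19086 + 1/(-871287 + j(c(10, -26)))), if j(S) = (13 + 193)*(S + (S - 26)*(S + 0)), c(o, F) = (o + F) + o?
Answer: -832971/15898084507 ≈ -5.2394e-5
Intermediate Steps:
c(o, F) = F + 2*o (c(o, F) = (F + o) + o = F + 2*o)
j(S) = 206*S + 206*S*(-26 + S) (j(S) = 206*(S + (-26 + S)*S) = 206*(S + S*(-26 + S)) = 206*S + 206*S*(-26 + S))
1/(-19086 + 1/(-871287 + j(c(10, -26)))) = 1/(-19086 + 1/(-871287 + 206*(-26 + 2*10)*(-25 + (-26 + 2*10)))) = 1/(-19086 + 1/(-871287 + 206*(-26 + 20)*(-25 + (-26 + 20)))) = 1/(-19086 + 1/(-871287 + 206*(-6)*(-25 - 6))) = 1/(-19086 + 1/(-871287 + 206*(-6)*(-31))) = 1/(-19086 + 1/(-871287 + 38316)) = 1/(-19086 + 1/(-832971)) = 1/(-19086 - 1/832971) = 1/(-15898084507/832971) = -832971/15898084507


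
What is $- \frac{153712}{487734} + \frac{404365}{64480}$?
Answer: $\frac{110835035}{18608928} \approx 5.956$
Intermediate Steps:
$- \frac{153712}{487734} + \frac{404365}{64480} = \left(-153712\right) \frac{1}{487734} + 404365 \cdot \frac{1}{64480} = - \frac{5912}{18759} + \frac{6221}{992} = \frac{110835035}{18608928}$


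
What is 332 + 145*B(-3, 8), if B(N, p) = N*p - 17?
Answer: -5613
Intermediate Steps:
B(N, p) = -17 + N*p
332 + 145*B(-3, 8) = 332 + 145*(-17 - 3*8) = 332 + 145*(-17 - 24) = 332 + 145*(-41) = 332 - 5945 = -5613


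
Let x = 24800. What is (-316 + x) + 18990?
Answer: 43474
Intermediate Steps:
(-316 + x) + 18990 = (-316 + 24800) + 18990 = 24484 + 18990 = 43474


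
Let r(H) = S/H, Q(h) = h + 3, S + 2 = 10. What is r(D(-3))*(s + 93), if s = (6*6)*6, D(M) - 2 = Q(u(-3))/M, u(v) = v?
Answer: 1236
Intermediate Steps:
S = 8 (S = -2 + 10 = 8)
Q(h) = 3 + h
D(M) = 2 (D(M) = 2 + (3 - 3)/M = 2 + 0/M = 2 + 0 = 2)
r(H) = 8/H
s = 216 (s = 36*6 = 216)
r(D(-3))*(s + 93) = (8/2)*(216 + 93) = (8*(½))*309 = 4*309 = 1236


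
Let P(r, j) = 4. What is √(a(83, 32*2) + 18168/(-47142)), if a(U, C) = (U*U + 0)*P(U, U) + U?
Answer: √21064189715/873 ≈ 166.25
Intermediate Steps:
a(U, C) = U + 4*U² (a(U, C) = (U*U + 0)*4 + U = (U² + 0)*4 + U = U²*4 + U = 4*U² + U = U + 4*U²)
√(a(83, 32*2) + 18168/(-47142)) = √(83*(1 + 4*83) + 18168/(-47142)) = √(83*(1 + 332) + 18168*(-1/47142)) = √(83*333 - 3028/7857) = √(27639 - 3028/7857) = √(217156595/7857) = √21064189715/873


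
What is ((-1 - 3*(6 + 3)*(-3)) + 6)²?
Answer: 7396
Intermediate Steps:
((-1 - 3*(6 + 3)*(-3)) + 6)² = ((-1 - 3*9*(-3)) + 6)² = ((-1 - 27*(-3)) + 6)² = ((-1 + 81) + 6)² = (80 + 6)² = 86² = 7396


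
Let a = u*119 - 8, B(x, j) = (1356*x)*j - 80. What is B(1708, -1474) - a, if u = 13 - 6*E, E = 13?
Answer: -3413847089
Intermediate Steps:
B(x, j) = -80 + 1356*j*x (B(x, j) = 1356*j*x - 80 = -80 + 1356*j*x)
u = -65 (u = 13 - 6*13 = 13 - 78 = -65)
a = -7743 (a = -65*119 - 8 = -7735 - 8 = -7743)
B(1708, -1474) - a = (-80 + 1356*(-1474)*1708) - 1*(-7743) = (-80 - 3413854752) + 7743 = -3413854832 + 7743 = -3413847089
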